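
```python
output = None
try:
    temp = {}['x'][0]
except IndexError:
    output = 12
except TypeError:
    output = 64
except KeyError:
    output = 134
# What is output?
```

Step-by-step execution trace:
1. `temp = {}['x'][0]` raises KeyError.
2. `except IndexError` does not match KeyError; skipped.
3. `except TypeError` does not match KeyError; skipped.
4. `except KeyError` matches → output = 134.
Result: 134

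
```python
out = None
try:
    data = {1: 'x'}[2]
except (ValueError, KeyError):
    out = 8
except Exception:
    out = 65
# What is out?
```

Step-by-step execution trace:
1. `data = {1: 'x'}[2]` raises KeyError.
2. `except (ValueError, KeyError)` matches (KeyError is in the tuple) → out = 8.
3. `except Exception` is not reached.
Result: 8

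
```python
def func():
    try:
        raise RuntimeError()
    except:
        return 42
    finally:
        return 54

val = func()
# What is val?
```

Step-by-step execution trace:
1. `func()` enters try: `raise RuntimeError()` raises RuntimeError.
2. bare `except` matches → `return 42` sets pending return value 42.
3. Before returning, `finally: return 54` runs and overrides the pending return.
4. func() returns 54 → val = 54.
Result: 54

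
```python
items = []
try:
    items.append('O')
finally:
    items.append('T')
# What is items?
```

Step-by-step execution trace:
1. try: `items.append('O')` → items = ['O'].
2. The try body completes without raising.
3. finally always runs: `items.append('T')` → items = ['O', 'T'].
Result: ['O', 'T']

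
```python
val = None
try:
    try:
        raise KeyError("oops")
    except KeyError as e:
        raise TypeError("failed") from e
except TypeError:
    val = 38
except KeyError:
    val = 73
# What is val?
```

Step-by-step execution trace:
1. Inner try raises KeyError; inner `except KeyError as e` catches it.
2. `raise TypeError(...) from e` raises TypeError (KeyError is attached as __cause__, but only TypeError is active).
3. Outer `except TypeError` matches → val = 38.
4. `except KeyError` is not reached.
Result: 38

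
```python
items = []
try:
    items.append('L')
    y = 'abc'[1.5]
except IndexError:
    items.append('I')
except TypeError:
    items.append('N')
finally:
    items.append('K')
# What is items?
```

Step-by-step execution trace:
1. try: `items.append('L')` → items = ['L'].
2. `y = 'abc'[1.5]` raises TypeError.
3. `except IndexError` does not match TypeError; skipped.
4. `except TypeError` matches → `items.append('N')` → items = ['L', 'N'].
5. finally always runs: `items.append('K')` → items = ['L', 'N', 'K'].
Result: ['L', 'N', 'K']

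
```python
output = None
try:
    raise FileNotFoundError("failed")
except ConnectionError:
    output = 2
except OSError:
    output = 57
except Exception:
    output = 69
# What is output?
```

Step-by-step execution trace:
1. `raise FileNotFoundError(...)` raises FileNotFoundError.
2. `except ConnectionError` does not match (FileNotFoundError is not a subclass of ConnectionError); skipped.
3. `except OSError` matches (FileNotFoundError is a subclass of OSError) → output = 57.
4. `except Exception` is not reached.
Result: 57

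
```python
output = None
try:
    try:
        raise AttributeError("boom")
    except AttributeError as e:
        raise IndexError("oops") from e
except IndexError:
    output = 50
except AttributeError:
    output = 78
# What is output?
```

Step-by-step execution trace:
1. Inner try raises AttributeError; inner `except AttributeError as e` catches it.
2. `raise IndexError(...) from e` raises IndexError (AttributeError is attached as __cause__, but only IndexError is active).
3. Outer `except IndexError` matches → output = 50.
4. `except AttributeError` is not reached.
Result: 50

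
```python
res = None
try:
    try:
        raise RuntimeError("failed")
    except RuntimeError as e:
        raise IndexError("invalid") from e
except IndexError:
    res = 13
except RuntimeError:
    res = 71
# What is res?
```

Step-by-step execution trace:
1. Inner try raises RuntimeError; inner `except RuntimeError as e` catches it.
2. `raise IndexError(...) from e` raises IndexError (RuntimeError is attached as __cause__, but only IndexError is active).
3. Outer `except IndexError` matches → res = 13.
4. `except RuntimeError` is not reached.
Result: 13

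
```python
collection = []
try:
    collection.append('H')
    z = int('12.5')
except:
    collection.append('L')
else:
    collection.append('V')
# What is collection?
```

Step-by-step execution trace:
1. try: `collection.append('H')` → collection = ['H'].
2. `z = int('12.5')` raises ValueError.
3. bare `except` matches → `collection.append('L')` → collection = ['H', 'L'].
4. `else` is skipped (an exception was raised).
Result: ['H', 'L']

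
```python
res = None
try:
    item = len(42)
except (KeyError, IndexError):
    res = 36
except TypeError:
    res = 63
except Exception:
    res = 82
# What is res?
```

Step-by-step execution trace:
1. `item = len(42)` raises TypeError.
2. `except (KeyError, IndexError)` does not match TypeError; skipped.
3. `except TypeError` matches (exact type match) → res = 63.
4. `except Exception` is not reached.
Result: 63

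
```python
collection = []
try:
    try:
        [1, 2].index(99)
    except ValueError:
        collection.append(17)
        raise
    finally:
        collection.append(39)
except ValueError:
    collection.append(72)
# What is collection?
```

Step-by-step execution trace:
1. Inner try: `[1, 2].index(99)` raises ValueError.
2. Inner `except ValueError` matches → `collection.append(17)` → collection = [17].
3. bare `raise` re-raises ValueError.
4. Inner `finally` runs during unwinding: `collection.append(39)` → collection = [17, 39].
5. Outer `except ValueError` matches → `collection.append(72)` → collection = [17, 39, 72].
Result: [17, 39, 72]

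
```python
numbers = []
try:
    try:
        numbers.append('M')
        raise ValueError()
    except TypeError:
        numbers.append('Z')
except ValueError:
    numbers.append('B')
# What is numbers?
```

Step-by-step execution trace:
1. Inner try: `numbers.append('M')` → numbers = ['M'].
2. `raise ValueError()` raises ValueError.
3. Inner `except TypeError` does not match ValueError; exception propagates to outer try.
4. Outer `except ValueError` matches → `numbers.append('B')` → numbers = ['M', 'B'].
Result: ['M', 'B']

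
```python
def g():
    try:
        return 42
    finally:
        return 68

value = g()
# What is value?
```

Step-by-step execution trace:
1. `g()` enters try: `return 42` sets pending return value 42.
2. Before returning, `finally: return 68` runs and overrides the pending return.
3. g() returns 68 → value = 68.
Result: 68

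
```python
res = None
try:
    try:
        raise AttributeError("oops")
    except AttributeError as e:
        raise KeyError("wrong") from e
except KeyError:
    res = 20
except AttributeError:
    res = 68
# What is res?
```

Step-by-step execution trace:
1. Inner try raises AttributeError; inner `except AttributeError as e` catches it.
2. `raise KeyError(...) from e` raises KeyError (AttributeError is attached as __cause__, but only KeyError is active).
3. Outer `except KeyError` matches → res = 20.
4. `except AttributeError` is not reached.
Result: 20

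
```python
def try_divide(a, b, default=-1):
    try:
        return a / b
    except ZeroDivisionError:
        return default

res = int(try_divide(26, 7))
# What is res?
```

Step-by-step execution trace:
1. `try_divide(26, 7)` enters try: `return 26 / 7` → returns 3.7142857142857144. No exception raised.
2. `except ZeroDivisionError` is skipped.
3. `int(3.7142857142857144)` → 3 → res = 3.
Result: 3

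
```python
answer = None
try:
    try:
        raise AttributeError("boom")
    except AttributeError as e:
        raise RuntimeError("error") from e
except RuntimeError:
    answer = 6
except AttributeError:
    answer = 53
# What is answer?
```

Step-by-step execution trace:
1. Inner try raises AttributeError; inner `except AttributeError as e` catches it.
2. `raise RuntimeError(...) from e` raises RuntimeError (AttributeError is attached as __cause__, but only RuntimeError is active).
3. Outer `except RuntimeError` matches → answer = 6.
4. `except AttributeError` is not reached.
Result: 6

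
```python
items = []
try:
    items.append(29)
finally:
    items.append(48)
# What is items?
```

Step-by-step execution trace:
1. try: `items.append(29)` → items = [29].
2. The try body completes without raising.
3. finally always runs: `items.append(48)` → items = [29, 48].
Result: [29, 48]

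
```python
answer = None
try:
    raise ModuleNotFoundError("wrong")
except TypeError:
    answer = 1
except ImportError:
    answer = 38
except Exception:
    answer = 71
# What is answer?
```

Step-by-step execution trace:
1. `raise ModuleNotFoundError(...)` raises ModuleNotFoundError.
2. `except TypeError` does not match (ModuleNotFoundError is not a subclass of TypeError); skipped.
3. `except ImportError` matches (ModuleNotFoundError is a subclass of ImportError) → answer = 38.
4. `except Exception` is not reached.
Result: 38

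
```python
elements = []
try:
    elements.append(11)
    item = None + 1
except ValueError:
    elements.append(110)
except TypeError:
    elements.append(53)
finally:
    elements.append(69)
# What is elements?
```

Step-by-step execution trace:
1. try: `elements.append(11)` → elements = [11].
2. `item = None + 1` raises TypeError.
3. `except ValueError` does not match TypeError; skipped.
4. `except TypeError` matches → `elements.append(53)` → elements = [11, 53].
5. finally always runs: `elements.append(69)` → elements = [11, 53, 69].
Result: [11, 53, 69]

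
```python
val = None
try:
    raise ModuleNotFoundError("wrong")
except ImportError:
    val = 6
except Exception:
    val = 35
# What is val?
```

Step-by-step execution trace:
1. `raise ModuleNotFoundError(...)` raises ModuleNotFoundError.
2. `except ImportError` matches (ModuleNotFoundError is a subclass of ImportError) → val = 6.
3. `except Exception` is not reached.
Result: 6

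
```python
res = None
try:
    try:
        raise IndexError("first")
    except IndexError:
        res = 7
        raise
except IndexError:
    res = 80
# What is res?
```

Step-by-step execution trace:
1. Inner try: `raise IndexError("first")` raises IndexError.
2. Inner `except IndexError` matches → res = 7.
3. bare `raise` re-raises the same IndexError.
4. Outer `except IndexError` matches → res = 80.
Result: 80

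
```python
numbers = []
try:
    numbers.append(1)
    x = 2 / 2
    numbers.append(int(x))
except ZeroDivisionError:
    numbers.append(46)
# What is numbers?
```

Step-by-step execution trace:
1. try: `numbers.append(1)` → numbers = [1].
2. `x = 2 / 2` → x = 1.0. No exception raised.
3. `numbers.append(int(x))` → numbers = [1, 1].
4. `except ZeroDivisionError` is skipped (no exception was raised).
Result: [1, 1]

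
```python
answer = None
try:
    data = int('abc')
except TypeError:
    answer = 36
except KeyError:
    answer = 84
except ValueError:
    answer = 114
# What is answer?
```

Step-by-step execution trace:
1. `data = int('abc')` raises ValueError.
2. `except TypeError` does not match ValueError; skipped.
3. `except KeyError` does not match ValueError; skipped.
4. `except ValueError` matches → answer = 114.
Result: 114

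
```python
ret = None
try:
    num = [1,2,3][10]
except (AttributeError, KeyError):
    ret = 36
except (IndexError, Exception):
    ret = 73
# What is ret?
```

Step-by-step execution trace:
1. `num = [1,2,3][10]` raises IndexError.
2. `except (AttributeError, KeyError)` does not match IndexError; skipped.
3. `except (IndexError, Exception)` matches (IndexError is in the tuple) → ret = 73.
Result: 73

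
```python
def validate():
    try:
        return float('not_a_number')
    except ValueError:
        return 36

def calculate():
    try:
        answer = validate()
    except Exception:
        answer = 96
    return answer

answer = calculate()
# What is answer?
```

Step-by-step execution trace:
1. `calculate()` calls `validate()`.
2. In validate: `float('not_a_number')` raises ValueError; `except ValueError` catches it → returns 36.
3. In calculate: `answer = validate()` → answer = 36. No exception reaches calculate.
4. `except Exception` is skipped; calculate returns 36.
5. answer = 36.
Result: 36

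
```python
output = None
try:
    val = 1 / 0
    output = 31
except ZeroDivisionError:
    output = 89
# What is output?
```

Step-by-step execution trace:
1. `val = 1 / 0` raises ZeroDivisionError.
2. `output = 31` is not reached.
3. `except ZeroDivisionError` matches → output = 89.
Result: 89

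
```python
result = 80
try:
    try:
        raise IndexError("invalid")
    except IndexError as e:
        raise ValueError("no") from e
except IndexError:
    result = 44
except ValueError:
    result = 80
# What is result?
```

Step-by-step execution trace:
1. Inner try raises IndexError; inner `except IndexError as e` catches it.
2. `raise ValueError(...) from e` raises ValueError (IndexError is attached as __cause__, but only ValueError is active).
3. Outer `except IndexError` does not match ValueError; skipped.
4. Outer `except ValueError` matches → result = 80.
Result: 80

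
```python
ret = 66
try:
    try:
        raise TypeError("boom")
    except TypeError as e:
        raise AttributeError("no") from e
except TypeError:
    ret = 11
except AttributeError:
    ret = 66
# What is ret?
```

Step-by-step execution trace:
1. Inner try raises TypeError; inner `except TypeError as e` catches it.
2. `raise AttributeError(...) from e` raises AttributeError (TypeError is attached as __cause__, but only AttributeError is active).
3. Outer `except TypeError` does not match AttributeError; skipped.
4. Outer `except AttributeError` matches → ret = 66.
Result: 66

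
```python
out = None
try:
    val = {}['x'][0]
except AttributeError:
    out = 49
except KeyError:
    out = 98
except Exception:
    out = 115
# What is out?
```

Step-by-step execution trace:
1. `val = {}['x'][0]` raises KeyError.
2. `except AttributeError` does not match KeyError; skipped.
3. `except KeyError` matches → out = 98.
4. Remaining except clauses are skipped.
Result: 98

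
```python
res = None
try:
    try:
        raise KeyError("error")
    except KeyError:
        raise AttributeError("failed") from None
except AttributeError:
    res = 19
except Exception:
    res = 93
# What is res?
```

Step-by-step execution trace:
1. Inner try raises KeyError; inner `except KeyError` catches it.
2. `raise AttributeError(...) from None` raises AttributeError (from None suppresses __context__, but the active exception is still AttributeError).
3. Outer `except AttributeError` matches → res = 19.
4. `except Exception` is not reached.
Result: 19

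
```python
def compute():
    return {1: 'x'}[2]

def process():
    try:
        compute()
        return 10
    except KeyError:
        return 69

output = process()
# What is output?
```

Step-by-step execution trace:
1. `process()` calls `compute()`.
2. `compute()` evaluates `{1: 'x'}[2]`, which raises KeyError; it propagates to the caller.
3. `return 10` is not reached.
4. `except KeyError` in process matches → returns 69.
5. output = 69.
Result: 69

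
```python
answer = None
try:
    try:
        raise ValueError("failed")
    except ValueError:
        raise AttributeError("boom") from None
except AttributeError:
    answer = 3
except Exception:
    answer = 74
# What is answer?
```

Step-by-step execution trace:
1. Inner try raises ValueError; inner `except ValueError` catches it.
2. `raise AttributeError(...) from None` raises AttributeError (from None suppresses __context__, but the active exception is still AttributeError).
3. Outer `except AttributeError` matches → answer = 3.
4. `except Exception` is not reached.
Result: 3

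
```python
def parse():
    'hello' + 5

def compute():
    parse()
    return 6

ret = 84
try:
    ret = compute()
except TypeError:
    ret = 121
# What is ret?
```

Step-by-step execution trace:
1. ret starts at 84.
2. try: `compute()` calls `parse()`.
3. `parse()` evaluates `'hello' + 5`, which raises TypeError; it propagates through compute (uncaught).
4. `return 6` in compute is not reached; the assignment to ret does not complete.
5. `except TypeError` matches → ret = 121.
Result: 121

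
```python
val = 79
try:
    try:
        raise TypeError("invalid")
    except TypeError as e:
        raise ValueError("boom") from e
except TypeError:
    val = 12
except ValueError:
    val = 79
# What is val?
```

Step-by-step execution trace:
1. Inner try raises TypeError; inner `except TypeError as e` catches it.
2. `raise ValueError(...) from e` raises ValueError (TypeError is attached as __cause__, but only ValueError is active).
3. Outer `except TypeError` does not match ValueError; skipped.
4. Outer `except ValueError` matches → val = 79.
Result: 79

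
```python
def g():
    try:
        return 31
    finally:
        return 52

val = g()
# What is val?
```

Step-by-step execution trace:
1. `g()` enters try: `return 31` sets pending return value 31.
2. Before returning, `finally: return 52` runs and overrides the pending return.
3. g() returns 52 → val = 52.
Result: 52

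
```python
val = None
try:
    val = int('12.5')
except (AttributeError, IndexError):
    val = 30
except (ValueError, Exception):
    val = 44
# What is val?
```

Step-by-step execution trace:
1. `val = int('12.5')` raises ValueError.
2. `except (AttributeError, IndexError)` does not match ValueError; skipped.
3. `except (ValueError, Exception)` matches (ValueError is in the tuple) → val = 44.
Result: 44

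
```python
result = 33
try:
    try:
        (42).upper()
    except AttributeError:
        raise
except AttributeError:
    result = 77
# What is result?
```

Step-by-step execution trace:
1. Inner try: `(42).upper()` raises AttributeError.
2. Inner `except AttributeError` matches; bare `raise` re-raises the same AttributeError.
3. Outer `except AttributeError` matches → result = 77.
Result: 77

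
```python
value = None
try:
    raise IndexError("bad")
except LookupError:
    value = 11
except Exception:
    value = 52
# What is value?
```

Step-by-step execution trace:
1. `raise IndexError(...)` raises IndexError.
2. `except LookupError` matches (IndexError is a subclass of LookupError) → value = 11.
3. `except Exception` is not reached.
Result: 11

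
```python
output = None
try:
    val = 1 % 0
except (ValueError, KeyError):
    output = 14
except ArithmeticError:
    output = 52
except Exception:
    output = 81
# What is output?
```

Step-by-step execution trace:
1. `val = 1 % 0` raises ZeroDivisionError.
2. `except (ValueError, KeyError)` does not match ZeroDivisionError; skipped.
3. `except ArithmeticError` matches (ZeroDivisionError is a subclass of ArithmeticError) → output = 52.
4. `except Exception` is not reached.
Result: 52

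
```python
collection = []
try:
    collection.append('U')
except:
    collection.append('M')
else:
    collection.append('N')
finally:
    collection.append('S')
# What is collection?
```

Step-by-step execution trace:
1. try: `collection.append('U')` → collection = ['U']. No exception raised.
2. `except` is skipped.
3. `else` runs: `collection.append('N')` → collection = ['U', 'N'].
4. `finally` always runs: `collection.append('S')` → collection = ['U', 'N', 'S'].
Result: ['U', 'N', 'S']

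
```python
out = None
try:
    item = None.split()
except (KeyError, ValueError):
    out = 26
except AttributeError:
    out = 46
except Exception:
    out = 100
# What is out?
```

Step-by-step execution trace:
1. `item = None.split()` raises AttributeError.
2. `except (KeyError, ValueError)` does not match AttributeError; skipped.
3. `except AttributeError` matches (exact type match) → out = 46.
4. `except Exception` is not reached.
Result: 46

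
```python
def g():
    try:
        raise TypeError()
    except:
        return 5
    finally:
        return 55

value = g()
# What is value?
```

Step-by-step execution trace:
1. `g()` enters try: `raise TypeError()` raises TypeError.
2. bare `except` matches → `return 5` sets pending return value 5.
3. Before returning, `finally: return 55` runs and overrides the pending return.
4. g() returns 55 → value = 55.
Result: 55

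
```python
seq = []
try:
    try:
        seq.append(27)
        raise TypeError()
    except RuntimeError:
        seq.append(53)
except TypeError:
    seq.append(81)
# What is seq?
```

Step-by-step execution trace:
1. Inner try: `seq.append(27)` → seq = [27].
2. `raise TypeError()` raises TypeError.
3. Inner `except RuntimeError` does not match TypeError; exception propagates to outer try.
4. Outer `except TypeError` matches → `seq.append(81)` → seq = [27, 81].
Result: [27, 81]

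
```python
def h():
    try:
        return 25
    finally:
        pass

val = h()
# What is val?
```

Step-by-step execution trace:
1. `h()` enters try: `return 25` sets pending return value 25.
2. Before returning, `finally: pass` runs (no effect).
3. h() returns 25 → val = 25.
Result: 25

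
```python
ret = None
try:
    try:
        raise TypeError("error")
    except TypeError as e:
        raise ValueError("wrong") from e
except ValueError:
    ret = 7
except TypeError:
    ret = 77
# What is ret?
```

Step-by-step execution trace:
1. Inner try raises TypeError; inner `except TypeError as e` catches it.
2. `raise ValueError(...) from e` raises ValueError (TypeError is attached as __cause__, but only ValueError is active).
3. Outer `except ValueError` matches → ret = 7.
4. `except TypeError` is not reached.
Result: 7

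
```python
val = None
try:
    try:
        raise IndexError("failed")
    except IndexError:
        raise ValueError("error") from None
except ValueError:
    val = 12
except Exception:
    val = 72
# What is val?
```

Step-by-step execution trace:
1. Inner try raises IndexError; inner `except IndexError` catches it.
2. `raise ValueError(...) from None` raises ValueError (from None suppresses __context__, but the active exception is still ValueError).
3. Outer `except ValueError` matches → val = 12.
4. `except Exception` is not reached.
Result: 12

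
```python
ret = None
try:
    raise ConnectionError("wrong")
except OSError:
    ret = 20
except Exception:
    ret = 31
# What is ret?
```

Step-by-step execution trace:
1. `raise ConnectionError(...)` raises ConnectionError.
2. `except OSError` matches (ConnectionError is a subclass of OSError) → ret = 20.
3. `except Exception` is not reached.
Result: 20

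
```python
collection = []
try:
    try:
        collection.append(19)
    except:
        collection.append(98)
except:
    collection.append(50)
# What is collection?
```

Step-by-step execution trace:
1. Inner try: `collection.append(19)` → collection = [19]. No exception raised.
2. Inner `except` is skipped.
3. Inner try completes normally; outer `except` is skipped.
Result: [19]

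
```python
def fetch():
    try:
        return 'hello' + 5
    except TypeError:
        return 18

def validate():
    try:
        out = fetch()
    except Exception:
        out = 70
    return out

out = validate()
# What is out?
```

Step-by-step execution trace:
1. `validate()` calls `fetch()`.
2. In fetch: `'hello' + 5` raises TypeError; `except TypeError` catches it → returns 18.
3. In validate: `out = fetch()` → out = 18. No exception reaches validate.
4. `except Exception` is skipped; validate returns 18.
5. out = 18.
Result: 18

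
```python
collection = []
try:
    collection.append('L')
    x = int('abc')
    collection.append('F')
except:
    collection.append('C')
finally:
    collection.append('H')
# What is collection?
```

Step-by-step execution trace:
1. try: `collection.append('L')` → collection = ['L'].
2. `x = int('abc')` raises ValueError; `collection.append('F')` is not reached.
3. bare `except` matches → `collection.append('C')` → collection = ['L', 'C'].
4. finally always runs: `collection.append('H')` → collection = ['L', 'C', 'H'].
Result: ['L', 'C', 'H']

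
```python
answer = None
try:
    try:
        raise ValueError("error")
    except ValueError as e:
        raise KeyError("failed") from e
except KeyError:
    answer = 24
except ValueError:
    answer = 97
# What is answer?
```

Step-by-step execution trace:
1. Inner try raises ValueError; inner `except ValueError as e` catches it.
2. `raise KeyError(...) from e` raises KeyError (ValueError is attached as __cause__, but only KeyError is active).
3. Outer `except KeyError` matches → answer = 24.
4. `except ValueError` is not reached.
Result: 24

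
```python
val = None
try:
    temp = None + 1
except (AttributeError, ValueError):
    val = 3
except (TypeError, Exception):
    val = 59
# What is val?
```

Step-by-step execution trace:
1. `temp = None + 1` raises TypeError.
2. `except (AttributeError, ValueError)` does not match TypeError; skipped.
3. `except (TypeError, Exception)` matches (TypeError is in the tuple) → val = 59.
Result: 59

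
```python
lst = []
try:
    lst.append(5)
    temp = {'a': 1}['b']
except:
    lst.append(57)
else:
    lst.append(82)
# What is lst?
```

Step-by-step execution trace:
1. try: `lst.append(5)` → lst = [5].
2. `temp = {'a': 1}['b']` raises KeyError.
3. bare `except` matches → `lst.append(57)` → lst = [5, 57].
4. `else` is skipped (an exception was raised).
Result: [5, 57]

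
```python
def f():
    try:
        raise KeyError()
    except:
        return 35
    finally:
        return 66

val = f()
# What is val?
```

Step-by-step execution trace:
1. `f()` enters try: `raise KeyError()` raises KeyError.
2. bare `except` matches → `return 35` sets pending return value 35.
3. Before returning, `finally: return 66` runs and overrides the pending return.
4. f() returns 66 → val = 66.
Result: 66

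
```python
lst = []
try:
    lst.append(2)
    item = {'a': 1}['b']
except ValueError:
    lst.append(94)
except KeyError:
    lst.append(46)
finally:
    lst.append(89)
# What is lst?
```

Step-by-step execution trace:
1. try: `lst.append(2)` → lst = [2].
2. `item = {'a': 1}['b']` raises KeyError.
3. `except ValueError` does not match KeyError; skipped.
4. `except KeyError` matches → `lst.append(46)` → lst = [2, 46].
5. finally always runs: `lst.append(89)` → lst = [2, 46, 89].
Result: [2, 46, 89]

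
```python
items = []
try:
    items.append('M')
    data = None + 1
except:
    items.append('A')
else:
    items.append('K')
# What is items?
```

Step-by-step execution trace:
1. try: `items.append('M')` → items = ['M'].
2. `data = None + 1` raises TypeError.
3. bare `except` matches → `items.append('A')` → items = ['M', 'A'].
4. `else` is skipped (an exception was raised).
Result: ['M', 'A']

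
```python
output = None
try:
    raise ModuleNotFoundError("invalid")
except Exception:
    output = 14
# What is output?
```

Step-by-step execution trace:
1. `raise ModuleNotFoundError(...)` raises ModuleNotFoundError.
2. `except Exception` matches (ModuleNotFoundError is a subclass of Exception) → output = 14.
Result: 14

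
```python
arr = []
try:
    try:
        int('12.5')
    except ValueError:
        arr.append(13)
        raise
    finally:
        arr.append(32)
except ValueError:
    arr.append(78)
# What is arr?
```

Step-by-step execution trace:
1. Inner try: `int('12.5')` raises ValueError.
2. Inner `except ValueError` matches → `arr.append(13)` → arr = [13].
3. bare `raise` re-raises ValueError.
4. Inner `finally` runs during unwinding: `arr.append(32)` → arr = [13, 32].
5. Outer `except ValueError` matches → `arr.append(78)` → arr = [13, 32, 78].
Result: [13, 32, 78]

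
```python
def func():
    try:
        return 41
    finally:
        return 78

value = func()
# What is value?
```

Step-by-step execution trace:
1. `func()` enters try: `return 41` sets pending return value 41.
2. Before returning, `finally: return 78` runs and overrides the pending return.
3. func() returns 78 → value = 78.
Result: 78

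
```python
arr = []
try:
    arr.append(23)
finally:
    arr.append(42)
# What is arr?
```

Step-by-step execution trace:
1. try: `arr.append(23)` → arr = [23].
2. The try body completes without raising.
3. finally always runs: `arr.append(42)` → arr = [23, 42].
Result: [23, 42]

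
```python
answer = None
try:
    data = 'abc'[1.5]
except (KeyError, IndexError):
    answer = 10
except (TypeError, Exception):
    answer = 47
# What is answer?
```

Step-by-step execution trace:
1. `data = 'abc'[1.5]` raises TypeError.
2. `except (KeyError, IndexError)` does not match TypeError; skipped.
3. `except (TypeError, Exception)` matches (TypeError is in the tuple) → answer = 47.
Result: 47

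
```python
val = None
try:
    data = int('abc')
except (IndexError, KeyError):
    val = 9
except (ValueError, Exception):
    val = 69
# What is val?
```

Step-by-step execution trace:
1. `data = int('abc')` raises ValueError.
2. `except (IndexError, KeyError)` does not match ValueError; skipped.
3. `except (ValueError, Exception)` matches (ValueError is in the tuple) → val = 69.
Result: 69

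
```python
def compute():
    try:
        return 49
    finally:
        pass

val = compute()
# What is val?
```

Step-by-step execution trace:
1. `compute()` enters try: `return 49` sets pending return value 49.
2. Before returning, `finally: pass` runs (no effect).
3. compute() returns 49 → val = 49.
Result: 49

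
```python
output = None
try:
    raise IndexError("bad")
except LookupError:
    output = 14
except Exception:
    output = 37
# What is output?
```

Step-by-step execution trace:
1. `raise IndexError(...)` raises IndexError.
2. `except LookupError` matches (IndexError is a subclass of LookupError) → output = 14.
3. `except Exception` is not reached.
Result: 14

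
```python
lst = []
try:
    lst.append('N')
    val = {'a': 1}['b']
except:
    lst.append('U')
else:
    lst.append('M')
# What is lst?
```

Step-by-step execution trace:
1. try: `lst.append('N')` → lst = ['N'].
2. `val = {'a': 1}['b']` raises KeyError.
3. bare `except` matches → `lst.append('U')` → lst = ['N', 'U'].
4. `else` is skipped (an exception was raised).
Result: ['N', 'U']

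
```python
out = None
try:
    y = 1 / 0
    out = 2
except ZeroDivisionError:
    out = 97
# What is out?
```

Step-by-step execution trace:
1. `y = 1 / 0` raises ZeroDivisionError.
2. `out = 2` is not reached.
3. `except ZeroDivisionError` matches → out = 97.
Result: 97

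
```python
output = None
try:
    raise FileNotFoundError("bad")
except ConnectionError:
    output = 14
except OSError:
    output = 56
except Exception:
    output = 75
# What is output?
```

Step-by-step execution trace:
1. `raise FileNotFoundError(...)` raises FileNotFoundError.
2. `except ConnectionError` does not match (FileNotFoundError is not a subclass of ConnectionError); skipped.
3. `except OSError` matches (FileNotFoundError is a subclass of OSError) → output = 56.
4. `except Exception` is not reached.
Result: 56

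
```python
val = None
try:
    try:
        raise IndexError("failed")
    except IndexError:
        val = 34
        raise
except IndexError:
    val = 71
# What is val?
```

Step-by-step execution trace:
1. Inner try: `raise IndexError("failed")` raises IndexError.
2. Inner `except IndexError` matches → val = 34.
3. bare `raise` re-raises the same IndexError.
4. Outer `except IndexError` matches → val = 71.
Result: 71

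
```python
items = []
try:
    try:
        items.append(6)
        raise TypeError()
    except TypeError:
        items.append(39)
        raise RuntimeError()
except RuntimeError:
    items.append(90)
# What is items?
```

Step-by-step execution trace:
1. Inner try: `items.append(6)` → items = [6].
2. `raise TypeError()` raises TypeError.
3. Inner `except TypeError` matches → `items.append(39)` → items = [6, 39].
4. `raise RuntimeError()` raises RuntimeError; propagates to outer try.
5. Outer `except RuntimeError` matches → `items.append(90)` → items = [6, 39, 90].
Result: [6, 39, 90]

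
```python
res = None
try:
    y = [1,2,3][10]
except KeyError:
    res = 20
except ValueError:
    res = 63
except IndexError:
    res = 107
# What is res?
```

Step-by-step execution trace:
1. `y = [1,2,3][10]` raises IndexError.
2. `except KeyError` does not match IndexError; skipped.
3. `except ValueError` does not match IndexError; skipped.
4. `except IndexError` matches → res = 107.
Result: 107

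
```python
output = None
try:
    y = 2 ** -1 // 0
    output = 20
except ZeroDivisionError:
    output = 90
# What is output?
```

Step-by-step execution trace:
1. `y = 2 ** -1 // 0` raises ZeroDivisionError.
2. `output = 20` is not reached.
3. `except ZeroDivisionError` matches → output = 90.
Result: 90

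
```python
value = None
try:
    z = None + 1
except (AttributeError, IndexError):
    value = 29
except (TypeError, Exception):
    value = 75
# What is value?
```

Step-by-step execution trace:
1. `z = None + 1` raises TypeError.
2. `except (AttributeError, IndexError)` does not match TypeError; skipped.
3. `except (TypeError, Exception)` matches (TypeError is in the tuple) → value = 75.
Result: 75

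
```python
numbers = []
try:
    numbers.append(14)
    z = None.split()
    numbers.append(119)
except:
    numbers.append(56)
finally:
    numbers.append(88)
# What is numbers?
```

Step-by-step execution trace:
1. try: `numbers.append(14)` → numbers = [14].
2. `z = None.split()` raises AttributeError; `numbers.append(119)` is not reached.
3. bare `except` matches → `numbers.append(56)` → numbers = [14, 56].
4. finally always runs: `numbers.append(88)` → numbers = [14, 56, 88].
Result: [14, 56, 88]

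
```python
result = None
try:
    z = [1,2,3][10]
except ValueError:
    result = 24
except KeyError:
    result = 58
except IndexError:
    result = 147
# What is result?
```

Step-by-step execution trace:
1. `z = [1,2,3][10]` raises IndexError.
2. `except ValueError` does not match IndexError; skipped.
3. `except KeyError` does not match IndexError; skipped.
4. `except IndexError` matches → result = 147.
Result: 147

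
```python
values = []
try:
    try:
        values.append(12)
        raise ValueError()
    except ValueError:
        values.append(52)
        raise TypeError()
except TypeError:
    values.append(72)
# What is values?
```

Step-by-step execution trace:
1. Inner try: `values.append(12)` → values = [12].
2. `raise ValueError()` raises ValueError.
3. Inner `except ValueError` matches → `values.append(52)` → values = [12, 52].
4. `raise TypeError()` raises TypeError; propagates to outer try.
5. Outer `except TypeError` matches → `values.append(72)` → values = [12, 52, 72].
Result: [12, 52, 72]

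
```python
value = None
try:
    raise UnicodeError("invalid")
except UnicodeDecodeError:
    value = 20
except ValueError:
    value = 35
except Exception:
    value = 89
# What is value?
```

Step-by-step execution trace:
1. `raise UnicodeError(...)` raises UnicodeError.
2. `except UnicodeDecodeError` does not match (UnicodeError is not a subclass of UnicodeDecodeError); skipped.
3. `except ValueError` matches (UnicodeError is a subclass of ValueError) → value = 35.
4. `except Exception` is not reached.
Result: 35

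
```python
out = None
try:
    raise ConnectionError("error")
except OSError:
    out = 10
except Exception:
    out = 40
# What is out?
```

Step-by-step execution trace:
1. `raise ConnectionError(...)` raises ConnectionError.
2. `except OSError` matches (ConnectionError is a subclass of OSError) → out = 10.
3. `except Exception` is not reached.
Result: 10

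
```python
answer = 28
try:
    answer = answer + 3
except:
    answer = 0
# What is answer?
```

Step-by-step execution trace:
1. answer starts at 28.
2. try: `answer = answer + 3` → answer = 31. No exception raised.
3. `except` is skipped.
Result: 31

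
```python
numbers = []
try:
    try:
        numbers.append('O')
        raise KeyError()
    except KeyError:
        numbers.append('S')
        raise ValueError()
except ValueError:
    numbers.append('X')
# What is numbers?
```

Step-by-step execution trace:
1. Inner try: `numbers.append('O')` → numbers = ['O'].
2. `raise KeyError()` raises KeyError.
3. Inner `except KeyError` matches → `numbers.append('S')` → numbers = ['O', 'S'].
4. `raise ValueError()` raises ValueError; propagates to outer try.
5. Outer `except ValueError` matches → `numbers.append('X')` → numbers = ['O', 'S', 'X'].
Result: ['O', 'S', 'X']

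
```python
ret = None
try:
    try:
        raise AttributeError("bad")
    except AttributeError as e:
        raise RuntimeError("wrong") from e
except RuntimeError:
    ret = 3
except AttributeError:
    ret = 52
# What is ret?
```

Step-by-step execution trace:
1. Inner try raises AttributeError; inner `except AttributeError as e` catches it.
2. `raise RuntimeError(...) from e` raises RuntimeError (AttributeError is attached as __cause__, but only RuntimeError is active).
3. Outer `except RuntimeError` matches → ret = 3.
4. `except AttributeError` is not reached.
Result: 3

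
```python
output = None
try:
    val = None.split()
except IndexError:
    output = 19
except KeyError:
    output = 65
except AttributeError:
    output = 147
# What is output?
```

Step-by-step execution trace:
1. `val = None.split()` raises AttributeError.
2. `except IndexError` does not match AttributeError; skipped.
3. `except KeyError` does not match AttributeError; skipped.
4. `except AttributeError` matches → output = 147.
Result: 147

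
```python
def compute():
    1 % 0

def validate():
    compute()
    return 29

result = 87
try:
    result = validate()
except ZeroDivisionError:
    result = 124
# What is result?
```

Step-by-step execution trace:
1. result starts at 87.
2. try: `validate()` calls `compute()`.
3. `compute()` evaluates `1 % 0`, which raises ZeroDivisionError; it propagates through validate (uncaught).
4. `return 29` in validate is not reached; the assignment to result does not complete.
5. `except ZeroDivisionError` matches → result = 124.
Result: 124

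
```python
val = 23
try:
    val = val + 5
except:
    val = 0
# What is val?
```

Step-by-step execution trace:
1. val starts at 23.
2. try: `val = val + 5` → val = 28. No exception raised.
3. `except` is skipped.
Result: 28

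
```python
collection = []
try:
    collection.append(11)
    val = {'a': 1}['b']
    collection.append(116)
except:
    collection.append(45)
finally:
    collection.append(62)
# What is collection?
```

Step-by-step execution trace:
1. try: `collection.append(11)` → collection = [11].
2. `val = {'a': 1}['b']` raises KeyError; `collection.append(116)` is not reached.
3. bare `except` matches → `collection.append(45)` → collection = [11, 45].
4. finally always runs: `collection.append(62)` → collection = [11, 45, 62].
Result: [11, 45, 62]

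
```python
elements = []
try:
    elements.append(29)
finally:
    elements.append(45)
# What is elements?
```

Step-by-step execution trace:
1. try: `elements.append(29)` → elements = [29].
2. The try body completes without raising.
3. finally always runs: `elements.append(45)` → elements = [29, 45].
Result: [29, 45]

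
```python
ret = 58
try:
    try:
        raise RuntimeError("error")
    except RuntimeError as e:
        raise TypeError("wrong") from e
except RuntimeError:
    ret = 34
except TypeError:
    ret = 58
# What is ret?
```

Step-by-step execution trace:
1. Inner try raises RuntimeError; inner `except RuntimeError as e` catches it.
2. `raise TypeError(...) from e` raises TypeError (RuntimeError is attached as __cause__, but only TypeError is active).
3. Outer `except RuntimeError` does not match TypeError; skipped.
4. Outer `except TypeError` matches → ret = 58.
Result: 58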